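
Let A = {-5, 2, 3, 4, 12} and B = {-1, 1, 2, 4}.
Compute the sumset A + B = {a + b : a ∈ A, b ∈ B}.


A + B = {a + b : a ∈ A, b ∈ B}.
Enumerate all |A|·|B| = 5·4 = 20 pairs (a, b) and collect distinct sums.
a = -5: -5+-1=-6, -5+1=-4, -5+2=-3, -5+4=-1
a = 2: 2+-1=1, 2+1=3, 2+2=4, 2+4=6
a = 3: 3+-1=2, 3+1=4, 3+2=5, 3+4=7
a = 4: 4+-1=3, 4+1=5, 4+2=6, 4+4=8
a = 12: 12+-1=11, 12+1=13, 12+2=14, 12+4=16
Collecting distinct sums: A + B = {-6, -4, -3, -1, 1, 2, 3, 4, 5, 6, 7, 8, 11, 13, 14, 16}
|A + B| = 16

A + B = {-6, -4, -3, -1, 1, 2, 3, 4, 5, 6, 7, 8, 11, 13, 14, 16}


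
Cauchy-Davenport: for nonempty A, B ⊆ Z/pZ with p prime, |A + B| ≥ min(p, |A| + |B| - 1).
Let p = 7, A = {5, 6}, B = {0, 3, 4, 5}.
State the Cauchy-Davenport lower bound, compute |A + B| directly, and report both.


Cauchy-Davenport: |A + B| ≥ min(p, |A| + |B| - 1) for A, B nonempty in Z/pZ.
|A| = 2, |B| = 4, p = 7.
CD lower bound = min(7, 2 + 4 - 1) = min(7, 5) = 5.
Compute A + B mod 7 directly:
a = 5: 5+0=5, 5+3=1, 5+4=2, 5+5=3
a = 6: 6+0=6, 6+3=2, 6+4=3, 6+5=4
A + B = {1, 2, 3, 4, 5, 6}, so |A + B| = 6.
Verify: 6 ≥ 5? Yes ✓.

CD lower bound = 5, actual |A + B| = 6.


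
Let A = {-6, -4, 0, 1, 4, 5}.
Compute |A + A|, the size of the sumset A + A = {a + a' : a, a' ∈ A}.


A + A = {a + a' : a, a' ∈ A}; |A| = 6.
General bounds: 2|A| - 1 ≤ |A + A| ≤ |A|(|A|+1)/2, i.e. 11 ≤ |A + A| ≤ 21.
Lower bound 2|A|-1 is attained iff A is an arithmetic progression.
Enumerate sums a + a' for a ≤ a' (symmetric, so this suffices):
a = -6: -6+-6=-12, -6+-4=-10, -6+0=-6, -6+1=-5, -6+4=-2, -6+5=-1
a = -4: -4+-4=-8, -4+0=-4, -4+1=-3, -4+4=0, -4+5=1
a = 0: 0+0=0, 0+1=1, 0+4=4, 0+5=5
a = 1: 1+1=2, 1+4=5, 1+5=6
a = 4: 4+4=8, 4+5=9
a = 5: 5+5=10
Distinct sums: {-12, -10, -8, -6, -5, -4, -3, -2, -1, 0, 1, 2, 4, 5, 6, 8, 9, 10}
|A + A| = 18

|A + A| = 18


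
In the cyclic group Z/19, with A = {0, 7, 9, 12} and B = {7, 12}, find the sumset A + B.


Work in Z/19Z: reduce every sum a + b modulo 19.
Enumerate all 8 pairs:
a = 0: 0+7=7, 0+12=12
a = 7: 7+7=14, 7+12=0
a = 9: 9+7=16, 9+12=2
a = 12: 12+7=0, 12+12=5
Distinct residues collected: {0, 2, 5, 7, 12, 14, 16}
|A + B| = 7 (out of 19 total residues).

A + B = {0, 2, 5, 7, 12, 14, 16}


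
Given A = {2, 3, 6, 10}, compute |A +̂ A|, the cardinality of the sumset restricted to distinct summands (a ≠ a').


Restricted sumset: A +̂ A = {a + a' : a ∈ A, a' ∈ A, a ≠ a'}.
Equivalently, take A + A and drop any sum 2a that is achievable ONLY as a + a for a ∈ A (i.e. sums representable only with equal summands).
Enumerate pairs (a, a') with a < a' (symmetric, so each unordered pair gives one sum; this covers all a ≠ a'):
  2 + 3 = 5
  2 + 6 = 8
  2 + 10 = 12
  3 + 6 = 9
  3 + 10 = 13
  6 + 10 = 16
Collected distinct sums: {5, 8, 9, 12, 13, 16}
|A +̂ A| = 6
(Reference bound: |A +̂ A| ≥ 2|A| - 3 for |A| ≥ 2, with |A| = 4 giving ≥ 5.)

|A +̂ A| = 6


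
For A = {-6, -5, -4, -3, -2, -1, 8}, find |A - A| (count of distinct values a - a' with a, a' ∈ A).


A - A = {a - a' : a, a' ∈ A}; |A| = 7.
Bounds: 2|A|-1 ≤ |A - A| ≤ |A|² - |A| + 1, i.e. 13 ≤ |A - A| ≤ 43.
Note: 0 ∈ A - A always (from a - a). The set is symmetric: if d ∈ A - A then -d ∈ A - A.
Enumerate nonzero differences d = a - a' with a > a' (then include -d):
Positive differences: {1, 2, 3, 4, 5, 9, 10, 11, 12, 13, 14}
Full difference set: {0} ∪ (positive diffs) ∪ (negative diffs).
|A - A| = 1 + 2·11 = 23 (matches direct enumeration: 23).

|A - A| = 23


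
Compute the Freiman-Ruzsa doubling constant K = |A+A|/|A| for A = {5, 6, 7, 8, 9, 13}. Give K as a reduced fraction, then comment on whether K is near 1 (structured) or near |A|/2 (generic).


|A| = 6.
Compute A + A by enumerating all 36 pairs.
A + A = {10, 11, 12, 13, 14, 15, 16, 17, 18, 19, 20, 21, 22, 26}, so |A + A| = 14.
K = |A + A| / |A| = 14/6 = 7/3 ≈ 2.3333.
Reference: AP of size 6 gives K = 11/6 ≈ 1.8333; a fully generic set of size 6 gives K ≈ 3.5000.

|A| = 6, |A + A| = 14, K = 14/6 = 7/3.


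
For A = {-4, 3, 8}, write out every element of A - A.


A - A = {a - a' : a, a' ∈ A}.
Compute a - a' for each ordered pair (a, a'):
a = -4: -4--4=0, -4-3=-7, -4-8=-12
a = 3: 3--4=7, 3-3=0, 3-8=-5
a = 8: 8--4=12, 8-3=5, 8-8=0
Collecting distinct values (and noting 0 appears from a-a):
A - A = {-12, -7, -5, 0, 5, 7, 12}
|A - A| = 7

A - A = {-12, -7, -5, 0, 5, 7, 12}


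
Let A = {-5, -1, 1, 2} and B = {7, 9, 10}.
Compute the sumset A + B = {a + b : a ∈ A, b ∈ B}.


A + B = {a + b : a ∈ A, b ∈ B}.
Enumerate all |A|·|B| = 4·3 = 12 pairs (a, b) and collect distinct sums.
a = -5: -5+7=2, -5+9=4, -5+10=5
a = -1: -1+7=6, -1+9=8, -1+10=9
a = 1: 1+7=8, 1+9=10, 1+10=11
a = 2: 2+7=9, 2+9=11, 2+10=12
Collecting distinct sums: A + B = {2, 4, 5, 6, 8, 9, 10, 11, 12}
|A + B| = 9

A + B = {2, 4, 5, 6, 8, 9, 10, 11, 12}


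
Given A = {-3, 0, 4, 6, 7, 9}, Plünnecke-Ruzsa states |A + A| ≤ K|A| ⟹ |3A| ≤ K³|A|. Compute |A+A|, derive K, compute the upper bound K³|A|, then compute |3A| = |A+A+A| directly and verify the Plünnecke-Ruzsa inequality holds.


|A| = 6.
Step 1: Compute A + A by enumerating all 36 pairs.
A + A = {-6, -3, 0, 1, 3, 4, 6, 7, 8, 9, 10, 11, 12, 13, 14, 15, 16, 18}, so |A + A| = 18.
Step 2: Doubling constant K = |A + A|/|A| = 18/6 = 18/6 ≈ 3.0000.
Step 3: Plünnecke-Ruzsa gives |3A| ≤ K³·|A| = (3.0000)³ · 6 ≈ 162.0000.
Step 4: Compute 3A = A + A + A directly by enumerating all triples (a,b,c) ∈ A³; |3A| = 30.
Step 5: Check 30 ≤ 162.0000? Yes ✓.

K = 18/6, Plünnecke-Ruzsa bound K³|A| ≈ 162.0000, |3A| = 30, inequality holds.


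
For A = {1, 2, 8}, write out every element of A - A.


A - A = {a - a' : a, a' ∈ A}.
Compute a - a' for each ordered pair (a, a'):
a = 1: 1-1=0, 1-2=-1, 1-8=-7
a = 2: 2-1=1, 2-2=0, 2-8=-6
a = 8: 8-1=7, 8-2=6, 8-8=0
Collecting distinct values (and noting 0 appears from a-a):
A - A = {-7, -6, -1, 0, 1, 6, 7}
|A - A| = 7

A - A = {-7, -6, -1, 0, 1, 6, 7}


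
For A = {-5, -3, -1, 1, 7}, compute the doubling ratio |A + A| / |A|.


|A| = 5.
Compute A + A by enumerating all 25 pairs.
A + A = {-10, -8, -6, -4, -2, 0, 2, 4, 6, 8, 14}, so |A + A| = 11.
K = |A + A| / |A| = 11/5 (already in lowest terms) ≈ 2.2000.
Reference: AP of size 5 gives K = 9/5 ≈ 1.8000; a fully generic set of size 5 gives K ≈ 3.0000.

|A| = 5, |A + A| = 11, K = 11/5.


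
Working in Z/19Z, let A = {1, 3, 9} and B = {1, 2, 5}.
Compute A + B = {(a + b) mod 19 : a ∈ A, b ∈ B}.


Work in Z/19Z: reduce every sum a + b modulo 19.
Enumerate all 9 pairs:
a = 1: 1+1=2, 1+2=3, 1+5=6
a = 3: 3+1=4, 3+2=5, 3+5=8
a = 9: 9+1=10, 9+2=11, 9+5=14
Distinct residues collected: {2, 3, 4, 5, 6, 8, 10, 11, 14}
|A + B| = 9 (out of 19 total residues).

A + B = {2, 3, 4, 5, 6, 8, 10, 11, 14}


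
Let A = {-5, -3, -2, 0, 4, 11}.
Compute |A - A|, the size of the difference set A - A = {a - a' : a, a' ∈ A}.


A - A = {a - a' : a, a' ∈ A}; |A| = 6.
Bounds: 2|A|-1 ≤ |A - A| ≤ |A|² - |A| + 1, i.e. 11 ≤ |A - A| ≤ 31.
Note: 0 ∈ A - A always (from a - a). The set is symmetric: if d ∈ A - A then -d ∈ A - A.
Enumerate nonzero differences d = a - a' with a > a' (then include -d):
Positive differences: {1, 2, 3, 4, 5, 6, 7, 9, 11, 13, 14, 16}
Full difference set: {0} ∪ (positive diffs) ∪ (negative diffs).
|A - A| = 1 + 2·12 = 25 (matches direct enumeration: 25).

|A - A| = 25


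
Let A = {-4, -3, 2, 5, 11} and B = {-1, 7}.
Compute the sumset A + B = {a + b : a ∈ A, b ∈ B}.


A + B = {a + b : a ∈ A, b ∈ B}.
Enumerate all |A|·|B| = 5·2 = 10 pairs (a, b) and collect distinct sums.
a = -4: -4+-1=-5, -4+7=3
a = -3: -3+-1=-4, -3+7=4
a = 2: 2+-1=1, 2+7=9
a = 5: 5+-1=4, 5+7=12
a = 11: 11+-1=10, 11+7=18
Collecting distinct sums: A + B = {-5, -4, 1, 3, 4, 9, 10, 12, 18}
|A + B| = 9

A + B = {-5, -4, 1, 3, 4, 9, 10, 12, 18}


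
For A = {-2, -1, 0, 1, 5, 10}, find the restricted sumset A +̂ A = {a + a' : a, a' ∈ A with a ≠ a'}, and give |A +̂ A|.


Restricted sumset: A +̂ A = {a + a' : a ∈ A, a' ∈ A, a ≠ a'}.
Equivalently, take A + A and drop any sum 2a that is achievable ONLY as a + a for a ∈ A (i.e. sums representable only with equal summands).
Enumerate pairs (a, a') with a < a' (symmetric, so each unordered pair gives one sum; this covers all a ≠ a'):
  -2 + -1 = -3
  -2 + 0 = -2
  -2 + 1 = -1
  -2 + 5 = 3
  -2 + 10 = 8
  -1 + 0 = -1
  -1 + 1 = 0
  -1 + 5 = 4
  -1 + 10 = 9
  0 + 1 = 1
  0 + 5 = 5
  0 + 10 = 10
  1 + 5 = 6
  1 + 10 = 11
  5 + 10 = 15
Collected distinct sums: {-3, -2, -1, 0, 1, 3, 4, 5, 6, 8, 9, 10, 11, 15}
|A +̂ A| = 14
(Reference bound: |A +̂ A| ≥ 2|A| - 3 for |A| ≥ 2, with |A| = 6 giving ≥ 9.)

|A +̂ A| = 14


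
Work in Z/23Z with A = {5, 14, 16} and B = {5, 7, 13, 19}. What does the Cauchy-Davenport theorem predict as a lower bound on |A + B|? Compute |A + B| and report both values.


Cauchy-Davenport: |A + B| ≥ min(p, |A| + |B| - 1) for A, B nonempty in Z/pZ.
|A| = 3, |B| = 4, p = 23.
CD lower bound = min(23, 3 + 4 - 1) = min(23, 6) = 6.
Compute A + B mod 23 directly:
a = 5: 5+5=10, 5+7=12, 5+13=18, 5+19=1
a = 14: 14+5=19, 14+7=21, 14+13=4, 14+19=10
a = 16: 16+5=21, 16+7=0, 16+13=6, 16+19=12
A + B = {0, 1, 4, 6, 10, 12, 18, 19, 21}, so |A + B| = 9.
Verify: 9 ≥ 6? Yes ✓.

CD lower bound = 6, actual |A + B| = 9.


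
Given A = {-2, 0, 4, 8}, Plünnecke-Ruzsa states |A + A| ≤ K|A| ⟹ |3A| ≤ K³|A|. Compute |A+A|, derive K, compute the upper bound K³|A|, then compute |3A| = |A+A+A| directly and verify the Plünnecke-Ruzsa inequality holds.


|A| = 4.
Step 1: Compute A + A by enumerating all 16 pairs.
A + A = {-4, -2, 0, 2, 4, 6, 8, 12, 16}, so |A + A| = 9.
Step 2: Doubling constant K = |A + A|/|A| = 9/4 = 9/4 ≈ 2.2500.
Step 3: Plünnecke-Ruzsa gives |3A| ≤ K³·|A| = (2.2500)³ · 4 ≈ 45.5625.
Step 4: Compute 3A = A + A + A directly by enumerating all triples (a,b,c) ∈ A³; |3A| = 14.
Step 5: Check 14 ≤ 45.5625? Yes ✓.

K = 9/4, Plünnecke-Ruzsa bound K³|A| ≈ 45.5625, |3A| = 14, inequality holds.


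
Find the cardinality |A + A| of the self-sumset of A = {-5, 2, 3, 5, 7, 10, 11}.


A + A = {a + a' : a, a' ∈ A}; |A| = 7.
General bounds: 2|A| - 1 ≤ |A + A| ≤ |A|(|A|+1)/2, i.e. 13 ≤ |A + A| ≤ 28.
Lower bound 2|A|-1 is attained iff A is an arithmetic progression.
Enumerate sums a + a' for a ≤ a' (symmetric, so this suffices):
a = -5: -5+-5=-10, -5+2=-3, -5+3=-2, -5+5=0, -5+7=2, -5+10=5, -5+11=6
a = 2: 2+2=4, 2+3=5, 2+5=7, 2+7=9, 2+10=12, 2+11=13
a = 3: 3+3=6, 3+5=8, 3+7=10, 3+10=13, 3+11=14
a = 5: 5+5=10, 5+7=12, 5+10=15, 5+11=16
a = 7: 7+7=14, 7+10=17, 7+11=18
a = 10: 10+10=20, 10+11=21
a = 11: 11+11=22
Distinct sums: {-10, -3, -2, 0, 2, 4, 5, 6, 7, 8, 9, 10, 12, 13, 14, 15, 16, 17, 18, 20, 21, 22}
|A + A| = 22

|A + A| = 22


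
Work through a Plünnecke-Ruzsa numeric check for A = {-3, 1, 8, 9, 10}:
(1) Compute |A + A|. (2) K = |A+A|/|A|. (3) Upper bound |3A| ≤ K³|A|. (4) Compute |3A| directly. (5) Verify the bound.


|A| = 5.
Step 1: Compute A + A by enumerating all 25 pairs.
A + A = {-6, -2, 2, 5, 6, 7, 9, 10, 11, 16, 17, 18, 19, 20}, so |A + A| = 14.
Step 2: Doubling constant K = |A + A|/|A| = 14/5 = 14/5 ≈ 2.8000.
Step 3: Plünnecke-Ruzsa gives |3A| ≤ K³·|A| = (2.8000)³ · 5 ≈ 109.7600.
Step 4: Compute 3A = A + A + A directly by enumerating all triples (a,b,c) ∈ A³; |3A| = 28.
Step 5: Check 28 ≤ 109.7600? Yes ✓.

K = 14/5, Plünnecke-Ruzsa bound K³|A| ≈ 109.7600, |3A| = 28, inequality holds.


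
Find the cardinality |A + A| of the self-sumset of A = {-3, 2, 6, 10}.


A + A = {a + a' : a, a' ∈ A}; |A| = 4.
General bounds: 2|A| - 1 ≤ |A + A| ≤ |A|(|A|+1)/2, i.e. 7 ≤ |A + A| ≤ 10.
Lower bound 2|A|-1 is attained iff A is an arithmetic progression.
Enumerate sums a + a' for a ≤ a' (symmetric, so this suffices):
a = -3: -3+-3=-6, -3+2=-1, -3+6=3, -3+10=7
a = 2: 2+2=4, 2+6=8, 2+10=12
a = 6: 6+6=12, 6+10=16
a = 10: 10+10=20
Distinct sums: {-6, -1, 3, 4, 7, 8, 12, 16, 20}
|A + A| = 9

|A + A| = 9


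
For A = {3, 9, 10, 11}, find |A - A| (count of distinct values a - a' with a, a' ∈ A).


A - A = {a - a' : a, a' ∈ A}; |A| = 4.
Bounds: 2|A|-1 ≤ |A - A| ≤ |A|² - |A| + 1, i.e. 7 ≤ |A - A| ≤ 13.
Note: 0 ∈ A - A always (from a - a). The set is symmetric: if d ∈ A - A then -d ∈ A - A.
Enumerate nonzero differences d = a - a' with a > a' (then include -d):
Positive differences: {1, 2, 6, 7, 8}
Full difference set: {0} ∪ (positive diffs) ∪ (negative diffs).
|A - A| = 1 + 2·5 = 11 (matches direct enumeration: 11).

|A - A| = 11


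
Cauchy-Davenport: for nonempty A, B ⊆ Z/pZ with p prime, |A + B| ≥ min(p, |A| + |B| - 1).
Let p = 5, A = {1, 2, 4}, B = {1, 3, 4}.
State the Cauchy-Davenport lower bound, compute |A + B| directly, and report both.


Cauchy-Davenport: |A + B| ≥ min(p, |A| + |B| - 1) for A, B nonempty in Z/pZ.
|A| = 3, |B| = 3, p = 5.
CD lower bound = min(5, 3 + 3 - 1) = min(5, 5) = 5.
Compute A + B mod 5 directly:
a = 1: 1+1=2, 1+3=4, 1+4=0
a = 2: 2+1=3, 2+3=0, 2+4=1
a = 4: 4+1=0, 4+3=2, 4+4=3
A + B = {0, 1, 2, 3, 4}, so |A + B| = 5.
Verify: 5 ≥ 5? Yes ✓.

CD lower bound = 5, actual |A + B| = 5.


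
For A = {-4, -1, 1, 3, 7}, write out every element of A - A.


A - A = {a - a' : a, a' ∈ A}.
Compute a - a' for each ordered pair (a, a'):
a = -4: -4--4=0, -4--1=-3, -4-1=-5, -4-3=-7, -4-7=-11
a = -1: -1--4=3, -1--1=0, -1-1=-2, -1-3=-4, -1-7=-8
a = 1: 1--4=5, 1--1=2, 1-1=0, 1-3=-2, 1-7=-6
a = 3: 3--4=7, 3--1=4, 3-1=2, 3-3=0, 3-7=-4
a = 7: 7--4=11, 7--1=8, 7-1=6, 7-3=4, 7-7=0
Collecting distinct values (and noting 0 appears from a-a):
A - A = {-11, -8, -7, -6, -5, -4, -3, -2, 0, 2, 3, 4, 5, 6, 7, 8, 11}
|A - A| = 17

A - A = {-11, -8, -7, -6, -5, -4, -3, -2, 0, 2, 3, 4, 5, 6, 7, 8, 11}


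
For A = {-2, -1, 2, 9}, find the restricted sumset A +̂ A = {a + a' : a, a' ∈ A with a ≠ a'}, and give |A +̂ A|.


Restricted sumset: A +̂ A = {a + a' : a ∈ A, a' ∈ A, a ≠ a'}.
Equivalently, take A + A and drop any sum 2a that is achievable ONLY as a + a for a ∈ A (i.e. sums representable only with equal summands).
Enumerate pairs (a, a') with a < a' (symmetric, so each unordered pair gives one sum; this covers all a ≠ a'):
  -2 + -1 = -3
  -2 + 2 = 0
  -2 + 9 = 7
  -1 + 2 = 1
  -1 + 9 = 8
  2 + 9 = 11
Collected distinct sums: {-3, 0, 1, 7, 8, 11}
|A +̂ A| = 6
(Reference bound: |A +̂ A| ≥ 2|A| - 3 for |A| ≥ 2, with |A| = 4 giving ≥ 5.)

|A +̂ A| = 6


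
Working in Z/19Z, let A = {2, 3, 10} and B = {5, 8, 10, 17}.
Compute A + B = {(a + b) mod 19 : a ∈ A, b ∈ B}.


Work in Z/19Z: reduce every sum a + b modulo 19.
Enumerate all 12 pairs:
a = 2: 2+5=7, 2+8=10, 2+10=12, 2+17=0
a = 3: 3+5=8, 3+8=11, 3+10=13, 3+17=1
a = 10: 10+5=15, 10+8=18, 10+10=1, 10+17=8
Distinct residues collected: {0, 1, 7, 8, 10, 11, 12, 13, 15, 18}
|A + B| = 10 (out of 19 total residues).

A + B = {0, 1, 7, 8, 10, 11, 12, 13, 15, 18}


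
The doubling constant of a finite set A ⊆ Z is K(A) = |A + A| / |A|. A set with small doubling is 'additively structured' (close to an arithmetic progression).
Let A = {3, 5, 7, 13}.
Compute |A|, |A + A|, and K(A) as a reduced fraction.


|A| = 4.
Compute A + A by enumerating all 16 pairs.
A + A = {6, 8, 10, 12, 14, 16, 18, 20, 26}, so |A + A| = 9.
K = |A + A| / |A| = 9/4 (already in lowest terms) ≈ 2.2500.
Reference: AP of size 4 gives K = 7/4 ≈ 1.7500; a fully generic set of size 4 gives K ≈ 2.5000.

|A| = 4, |A + A| = 9, K = 9/4.


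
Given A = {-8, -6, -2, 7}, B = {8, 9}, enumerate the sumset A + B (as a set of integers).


A + B = {a + b : a ∈ A, b ∈ B}.
Enumerate all |A|·|B| = 4·2 = 8 pairs (a, b) and collect distinct sums.
a = -8: -8+8=0, -8+9=1
a = -6: -6+8=2, -6+9=3
a = -2: -2+8=6, -2+9=7
a = 7: 7+8=15, 7+9=16
Collecting distinct sums: A + B = {0, 1, 2, 3, 6, 7, 15, 16}
|A + B| = 8

A + B = {0, 1, 2, 3, 6, 7, 15, 16}


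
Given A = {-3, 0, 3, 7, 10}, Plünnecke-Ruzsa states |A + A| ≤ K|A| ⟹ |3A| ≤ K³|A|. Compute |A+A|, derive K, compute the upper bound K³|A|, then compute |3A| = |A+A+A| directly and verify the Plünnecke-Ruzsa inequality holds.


|A| = 5.
Step 1: Compute A + A by enumerating all 25 pairs.
A + A = {-6, -3, 0, 3, 4, 6, 7, 10, 13, 14, 17, 20}, so |A + A| = 12.
Step 2: Doubling constant K = |A + A|/|A| = 12/5 = 12/5 ≈ 2.4000.
Step 3: Plünnecke-Ruzsa gives |3A| ≤ K³·|A| = (2.4000)³ · 5 ≈ 69.1200.
Step 4: Compute 3A = A + A + A directly by enumerating all triples (a,b,c) ∈ A³; |3A| = 22.
Step 5: Check 22 ≤ 69.1200? Yes ✓.

K = 12/5, Plünnecke-Ruzsa bound K³|A| ≈ 69.1200, |3A| = 22, inequality holds.


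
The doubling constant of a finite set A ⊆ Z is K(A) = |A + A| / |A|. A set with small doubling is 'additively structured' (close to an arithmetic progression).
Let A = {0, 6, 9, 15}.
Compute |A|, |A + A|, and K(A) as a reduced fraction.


|A| = 4.
Compute A + A by enumerating all 16 pairs.
A + A = {0, 6, 9, 12, 15, 18, 21, 24, 30}, so |A + A| = 9.
K = |A + A| / |A| = 9/4 (already in lowest terms) ≈ 2.2500.
Reference: AP of size 4 gives K = 7/4 ≈ 1.7500; a fully generic set of size 4 gives K ≈ 2.5000.

|A| = 4, |A + A| = 9, K = 9/4.


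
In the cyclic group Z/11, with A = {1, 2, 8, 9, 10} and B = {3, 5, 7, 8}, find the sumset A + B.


Work in Z/11Z: reduce every sum a + b modulo 11.
Enumerate all 20 pairs:
a = 1: 1+3=4, 1+5=6, 1+7=8, 1+8=9
a = 2: 2+3=5, 2+5=7, 2+7=9, 2+8=10
a = 8: 8+3=0, 8+5=2, 8+7=4, 8+8=5
a = 9: 9+3=1, 9+5=3, 9+7=5, 9+8=6
a = 10: 10+3=2, 10+5=4, 10+7=6, 10+8=7
Distinct residues collected: {0, 1, 2, 3, 4, 5, 6, 7, 8, 9, 10}
|A + B| = 11 (out of 11 total residues).

A + B = {0, 1, 2, 3, 4, 5, 6, 7, 8, 9, 10}


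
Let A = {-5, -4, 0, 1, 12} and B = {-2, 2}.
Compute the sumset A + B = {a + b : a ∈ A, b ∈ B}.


A + B = {a + b : a ∈ A, b ∈ B}.
Enumerate all |A|·|B| = 5·2 = 10 pairs (a, b) and collect distinct sums.
a = -5: -5+-2=-7, -5+2=-3
a = -4: -4+-2=-6, -4+2=-2
a = 0: 0+-2=-2, 0+2=2
a = 1: 1+-2=-1, 1+2=3
a = 12: 12+-2=10, 12+2=14
Collecting distinct sums: A + B = {-7, -6, -3, -2, -1, 2, 3, 10, 14}
|A + B| = 9

A + B = {-7, -6, -3, -2, -1, 2, 3, 10, 14}


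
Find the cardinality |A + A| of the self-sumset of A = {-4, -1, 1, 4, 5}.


A + A = {a + a' : a, a' ∈ A}; |A| = 5.
General bounds: 2|A| - 1 ≤ |A + A| ≤ |A|(|A|+1)/2, i.e. 9 ≤ |A + A| ≤ 15.
Lower bound 2|A|-1 is attained iff A is an arithmetic progression.
Enumerate sums a + a' for a ≤ a' (symmetric, so this suffices):
a = -4: -4+-4=-8, -4+-1=-5, -4+1=-3, -4+4=0, -4+5=1
a = -1: -1+-1=-2, -1+1=0, -1+4=3, -1+5=4
a = 1: 1+1=2, 1+4=5, 1+5=6
a = 4: 4+4=8, 4+5=9
a = 5: 5+5=10
Distinct sums: {-8, -5, -3, -2, 0, 1, 2, 3, 4, 5, 6, 8, 9, 10}
|A + A| = 14

|A + A| = 14


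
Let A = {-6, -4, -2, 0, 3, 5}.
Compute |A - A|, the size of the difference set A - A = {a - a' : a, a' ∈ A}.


A - A = {a - a' : a, a' ∈ A}; |A| = 6.
Bounds: 2|A|-1 ≤ |A - A| ≤ |A|² - |A| + 1, i.e. 11 ≤ |A - A| ≤ 31.
Note: 0 ∈ A - A always (from a - a). The set is symmetric: if d ∈ A - A then -d ∈ A - A.
Enumerate nonzero differences d = a - a' with a > a' (then include -d):
Positive differences: {2, 3, 4, 5, 6, 7, 9, 11}
Full difference set: {0} ∪ (positive diffs) ∪ (negative diffs).
|A - A| = 1 + 2·8 = 17 (matches direct enumeration: 17).

|A - A| = 17


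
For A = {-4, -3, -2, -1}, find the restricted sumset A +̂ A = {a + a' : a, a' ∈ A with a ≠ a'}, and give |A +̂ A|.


Restricted sumset: A +̂ A = {a + a' : a ∈ A, a' ∈ A, a ≠ a'}.
Equivalently, take A + A and drop any sum 2a that is achievable ONLY as a + a for a ∈ A (i.e. sums representable only with equal summands).
Enumerate pairs (a, a') with a < a' (symmetric, so each unordered pair gives one sum; this covers all a ≠ a'):
  -4 + -3 = -7
  -4 + -2 = -6
  -4 + -1 = -5
  -3 + -2 = -5
  -3 + -1 = -4
  -2 + -1 = -3
Collected distinct sums: {-7, -6, -5, -4, -3}
|A +̂ A| = 5
(Reference bound: |A +̂ A| ≥ 2|A| - 3 for |A| ≥ 2, with |A| = 4 giving ≥ 5.)

|A +̂ A| = 5


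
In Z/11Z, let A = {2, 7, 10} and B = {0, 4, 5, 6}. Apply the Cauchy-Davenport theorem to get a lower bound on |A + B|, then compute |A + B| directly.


Cauchy-Davenport: |A + B| ≥ min(p, |A| + |B| - 1) for A, B nonempty in Z/pZ.
|A| = 3, |B| = 4, p = 11.
CD lower bound = min(11, 3 + 4 - 1) = min(11, 6) = 6.
Compute A + B mod 11 directly:
a = 2: 2+0=2, 2+4=6, 2+5=7, 2+6=8
a = 7: 7+0=7, 7+4=0, 7+5=1, 7+6=2
a = 10: 10+0=10, 10+4=3, 10+5=4, 10+6=5
A + B = {0, 1, 2, 3, 4, 5, 6, 7, 8, 10}, so |A + B| = 10.
Verify: 10 ≥ 6? Yes ✓.

CD lower bound = 6, actual |A + B| = 10.


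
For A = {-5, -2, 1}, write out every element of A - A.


A - A = {a - a' : a, a' ∈ A}.
Compute a - a' for each ordered pair (a, a'):
a = -5: -5--5=0, -5--2=-3, -5-1=-6
a = -2: -2--5=3, -2--2=0, -2-1=-3
a = 1: 1--5=6, 1--2=3, 1-1=0
Collecting distinct values (and noting 0 appears from a-a):
A - A = {-6, -3, 0, 3, 6}
|A - A| = 5

A - A = {-6, -3, 0, 3, 6}


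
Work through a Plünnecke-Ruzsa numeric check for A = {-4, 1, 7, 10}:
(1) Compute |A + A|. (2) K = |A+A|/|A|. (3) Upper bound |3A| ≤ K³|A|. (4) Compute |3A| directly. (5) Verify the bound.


|A| = 4.
Step 1: Compute A + A by enumerating all 16 pairs.
A + A = {-8, -3, 2, 3, 6, 8, 11, 14, 17, 20}, so |A + A| = 10.
Step 2: Doubling constant K = |A + A|/|A| = 10/4 = 10/4 ≈ 2.5000.
Step 3: Plünnecke-Ruzsa gives |3A| ≤ K³·|A| = (2.5000)³ · 4 ≈ 62.5000.
Step 4: Compute 3A = A + A + A directly by enumerating all triples (a,b,c) ∈ A³; |3A| = 19.
Step 5: Check 19 ≤ 62.5000? Yes ✓.

K = 10/4, Plünnecke-Ruzsa bound K³|A| ≈ 62.5000, |3A| = 19, inequality holds.


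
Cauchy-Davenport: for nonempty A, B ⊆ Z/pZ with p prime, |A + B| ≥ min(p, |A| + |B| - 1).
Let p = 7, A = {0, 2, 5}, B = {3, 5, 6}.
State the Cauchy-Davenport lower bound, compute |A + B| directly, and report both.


Cauchy-Davenport: |A + B| ≥ min(p, |A| + |B| - 1) for A, B nonempty in Z/pZ.
|A| = 3, |B| = 3, p = 7.
CD lower bound = min(7, 3 + 3 - 1) = min(7, 5) = 5.
Compute A + B mod 7 directly:
a = 0: 0+3=3, 0+5=5, 0+6=6
a = 2: 2+3=5, 2+5=0, 2+6=1
a = 5: 5+3=1, 5+5=3, 5+6=4
A + B = {0, 1, 3, 4, 5, 6}, so |A + B| = 6.
Verify: 6 ≥ 5? Yes ✓.

CD lower bound = 5, actual |A + B| = 6.


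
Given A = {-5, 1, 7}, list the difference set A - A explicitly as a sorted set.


A - A = {a - a' : a, a' ∈ A}.
Compute a - a' for each ordered pair (a, a'):
a = -5: -5--5=0, -5-1=-6, -5-7=-12
a = 1: 1--5=6, 1-1=0, 1-7=-6
a = 7: 7--5=12, 7-1=6, 7-7=0
Collecting distinct values (and noting 0 appears from a-a):
A - A = {-12, -6, 0, 6, 12}
|A - A| = 5

A - A = {-12, -6, 0, 6, 12}


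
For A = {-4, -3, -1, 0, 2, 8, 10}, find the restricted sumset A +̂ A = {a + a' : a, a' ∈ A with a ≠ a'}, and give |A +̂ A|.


Restricted sumset: A +̂ A = {a + a' : a ∈ A, a' ∈ A, a ≠ a'}.
Equivalently, take A + A and drop any sum 2a that is achievable ONLY as a + a for a ∈ A (i.e. sums representable only with equal summands).
Enumerate pairs (a, a') with a < a' (symmetric, so each unordered pair gives one sum; this covers all a ≠ a'):
  -4 + -3 = -7
  -4 + -1 = -5
  -4 + 0 = -4
  -4 + 2 = -2
  -4 + 8 = 4
  -4 + 10 = 6
  -3 + -1 = -4
  -3 + 0 = -3
  -3 + 2 = -1
  -3 + 8 = 5
  -3 + 10 = 7
  -1 + 0 = -1
  -1 + 2 = 1
  -1 + 8 = 7
  -1 + 10 = 9
  0 + 2 = 2
  0 + 8 = 8
  0 + 10 = 10
  2 + 8 = 10
  2 + 10 = 12
  8 + 10 = 18
Collected distinct sums: {-7, -5, -4, -3, -2, -1, 1, 2, 4, 5, 6, 7, 8, 9, 10, 12, 18}
|A +̂ A| = 17
(Reference bound: |A +̂ A| ≥ 2|A| - 3 for |A| ≥ 2, with |A| = 7 giving ≥ 11.)

|A +̂ A| = 17


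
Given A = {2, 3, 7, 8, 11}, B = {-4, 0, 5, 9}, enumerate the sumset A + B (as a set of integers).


A + B = {a + b : a ∈ A, b ∈ B}.
Enumerate all |A|·|B| = 5·4 = 20 pairs (a, b) and collect distinct sums.
a = 2: 2+-4=-2, 2+0=2, 2+5=7, 2+9=11
a = 3: 3+-4=-1, 3+0=3, 3+5=8, 3+9=12
a = 7: 7+-4=3, 7+0=7, 7+5=12, 7+9=16
a = 8: 8+-4=4, 8+0=8, 8+5=13, 8+9=17
a = 11: 11+-4=7, 11+0=11, 11+5=16, 11+9=20
Collecting distinct sums: A + B = {-2, -1, 2, 3, 4, 7, 8, 11, 12, 13, 16, 17, 20}
|A + B| = 13

A + B = {-2, -1, 2, 3, 4, 7, 8, 11, 12, 13, 16, 17, 20}


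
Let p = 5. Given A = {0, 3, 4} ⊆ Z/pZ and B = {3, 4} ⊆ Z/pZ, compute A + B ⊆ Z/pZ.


Work in Z/5Z: reduce every sum a + b modulo 5.
Enumerate all 6 pairs:
a = 0: 0+3=3, 0+4=4
a = 3: 3+3=1, 3+4=2
a = 4: 4+3=2, 4+4=3
Distinct residues collected: {1, 2, 3, 4}
|A + B| = 4 (out of 5 total residues).

A + B = {1, 2, 3, 4}


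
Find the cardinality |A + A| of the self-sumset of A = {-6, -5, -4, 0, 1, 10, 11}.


A + A = {a + a' : a, a' ∈ A}; |A| = 7.
General bounds: 2|A| - 1 ≤ |A + A| ≤ |A|(|A|+1)/2, i.e. 13 ≤ |A + A| ≤ 28.
Lower bound 2|A|-1 is attained iff A is an arithmetic progression.
Enumerate sums a + a' for a ≤ a' (symmetric, so this suffices):
a = -6: -6+-6=-12, -6+-5=-11, -6+-4=-10, -6+0=-6, -6+1=-5, -6+10=4, -6+11=5
a = -5: -5+-5=-10, -5+-4=-9, -5+0=-5, -5+1=-4, -5+10=5, -5+11=6
a = -4: -4+-4=-8, -4+0=-4, -4+1=-3, -4+10=6, -4+11=7
a = 0: 0+0=0, 0+1=1, 0+10=10, 0+11=11
a = 1: 1+1=2, 1+10=11, 1+11=12
a = 10: 10+10=20, 10+11=21
a = 11: 11+11=22
Distinct sums: {-12, -11, -10, -9, -8, -6, -5, -4, -3, 0, 1, 2, 4, 5, 6, 7, 10, 11, 12, 20, 21, 22}
|A + A| = 22

|A + A| = 22


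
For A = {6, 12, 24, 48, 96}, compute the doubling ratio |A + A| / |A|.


|A| = 5.
Compute A + A by enumerating all 25 pairs.
A + A = {12, 18, 24, 30, 36, 48, 54, 60, 72, 96, 102, 108, 120, 144, 192}, so |A + A| = 15.
K = |A + A| / |A| = 15/5 = 3/1 ≈ 3.0000.
Reference: AP of size 5 gives K = 9/5 ≈ 1.8000; a fully generic set of size 5 gives K ≈ 3.0000.

|A| = 5, |A + A| = 15, K = 15/5 = 3/1.


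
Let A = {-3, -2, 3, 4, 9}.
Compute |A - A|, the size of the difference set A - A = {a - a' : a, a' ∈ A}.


A - A = {a - a' : a, a' ∈ A}; |A| = 5.
Bounds: 2|A|-1 ≤ |A - A| ≤ |A|² - |A| + 1, i.e. 9 ≤ |A - A| ≤ 21.
Note: 0 ∈ A - A always (from a - a). The set is symmetric: if d ∈ A - A then -d ∈ A - A.
Enumerate nonzero differences d = a - a' with a > a' (then include -d):
Positive differences: {1, 5, 6, 7, 11, 12}
Full difference set: {0} ∪ (positive diffs) ∪ (negative diffs).
|A - A| = 1 + 2·6 = 13 (matches direct enumeration: 13).

|A - A| = 13


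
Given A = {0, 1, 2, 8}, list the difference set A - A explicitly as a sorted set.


A - A = {a - a' : a, a' ∈ A}.
Compute a - a' for each ordered pair (a, a'):
a = 0: 0-0=0, 0-1=-1, 0-2=-2, 0-8=-8
a = 1: 1-0=1, 1-1=0, 1-2=-1, 1-8=-7
a = 2: 2-0=2, 2-1=1, 2-2=0, 2-8=-6
a = 8: 8-0=8, 8-1=7, 8-2=6, 8-8=0
Collecting distinct values (and noting 0 appears from a-a):
A - A = {-8, -7, -6, -2, -1, 0, 1, 2, 6, 7, 8}
|A - A| = 11

A - A = {-8, -7, -6, -2, -1, 0, 1, 2, 6, 7, 8}


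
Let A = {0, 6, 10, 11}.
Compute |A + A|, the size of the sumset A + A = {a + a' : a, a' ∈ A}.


A + A = {a + a' : a, a' ∈ A}; |A| = 4.
General bounds: 2|A| - 1 ≤ |A + A| ≤ |A|(|A|+1)/2, i.e. 7 ≤ |A + A| ≤ 10.
Lower bound 2|A|-1 is attained iff A is an arithmetic progression.
Enumerate sums a + a' for a ≤ a' (symmetric, so this suffices):
a = 0: 0+0=0, 0+6=6, 0+10=10, 0+11=11
a = 6: 6+6=12, 6+10=16, 6+11=17
a = 10: 10+10=20, 10+11=21
a = 11: 11+11=22
Distinct sums: {0, 6, 10, 11, 12, 16, 17, 20, 21, 22}
|A + A| = 10

|A + A| = 10


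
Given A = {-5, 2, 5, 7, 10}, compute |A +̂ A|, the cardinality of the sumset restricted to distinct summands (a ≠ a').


Restricted sumset: A +̂ A = {a + a' : a ∈ A, a' ∈ A, a ≠ a'}.
Equivalently, take A + A and drop any sum 2a that is achievable ONLY as a + a for a ∈ A (i.e. sums representable only with equal summands).
Enumerate pairs (a, a') with a < a' (symmetric, so each unordered pair gives one sum; this covers all a ≠ a'):
  -5 + 2 = -3
  -5 + 5 = 0
  -5 + 7 = 2
  -5 + 10 = 5
  2 + 5 = 7
  2 + 7 = 9
  2 + 10 = 12
  5 + 7 = 12
  5 + 10 = 15
  7 + 10 = 17
Collected distinct sums: {-3, 0, 2, 5, 7, 9, 12, 15, 17}
|A +̂ A| = 9
(Reference bound: |A +̂ A| ≥ 2|A| - 3 for |A| ≥ 2, with |A| = 5 giving ≥ 7.)

|A +̂ A| = 9


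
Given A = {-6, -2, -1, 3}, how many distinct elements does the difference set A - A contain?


A - A = {a - a' : a, a' ∈ A}; |A| = 4.
Bounds: 2|A|-1 ≤ |A - A| ≤ |A|² - |A| + 1, i.e. 7 ≤ |A - A| ≤ 13.
Note: 0 ∈ A - A always (from a - a). The set is symmetric: if d ∈ A - A then -d ∈ A - A.
Enumerate nonzero differences d = a - a' with a > a' (then include -d):
Positive differences: {1, 4, 5, 9}
Full difference set: {0} ∪ (positive diffs) ∪ (negative diffs).
|A - A| = 1 + 2·4 = 9 (matches direct enumeration: 9).

|A - A| = 9


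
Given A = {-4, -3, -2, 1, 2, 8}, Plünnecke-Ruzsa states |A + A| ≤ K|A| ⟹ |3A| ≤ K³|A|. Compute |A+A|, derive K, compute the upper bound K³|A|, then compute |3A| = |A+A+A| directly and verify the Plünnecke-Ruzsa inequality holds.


|A| = 6.
Step 1: Compute A + A by enumerating all 36 pairs.
A + A = {-8, -7, -6, -5, -4, -3, -2, -1, 0, 2, 3, 4, 5, 6, 9, 10, 16}, so |A + A| = 17.
Step 2: Doubling constant K = |A + A|/|A| = 17/6 = 17/6 ≈ 2.8333.
Step 3: Plünnecke-Ruzsa gives |3A| ≤ K³·|A| = (2.8333)³ · 6 ≈ 136.4722.
Step 4: Compute 3A = A + A + A directly by enumerating all triples (a,b,c) ∈ A³; |3A| = 29.
Step 5: Check 29 ≤ 136.4722? Yes ✓.

K = 17/6, Plünnecke-Ruzsa bound K³|A| ≈ 136.4722, |3A| = 29, inequality holds.


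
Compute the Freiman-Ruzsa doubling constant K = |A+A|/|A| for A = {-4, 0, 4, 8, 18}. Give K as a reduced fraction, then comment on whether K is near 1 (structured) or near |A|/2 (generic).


|A| = 5.
Compute A + A by enumerating all 25 pairs.
A + A = {-8, -4, 0, 4, 8, 12, 14, 16, 18, 22, 26, 36}, so |A + A| = 12.
K = |A + A| / |A| = 12/5 (already in lowest terms) ≈ 2.4000.
Reference: AP of size 5 gives K = 9/5 ≈ 1.8000; a fully generic set of size 5 gives K ≈ 3.0000.

|A| = 5, |A + A| = 12, K = 12/5.


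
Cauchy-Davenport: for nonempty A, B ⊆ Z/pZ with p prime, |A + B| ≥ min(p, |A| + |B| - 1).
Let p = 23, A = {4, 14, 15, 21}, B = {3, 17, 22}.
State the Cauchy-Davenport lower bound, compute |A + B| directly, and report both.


Cauchy-Davenport: |A + B| ≥ min(p, |A| + |B| - 1) for A, B nonempty in Z/pZ.
|A| = 4, |B| = 3, p = 23.
CD lower bound = min(23, 4 + 3 - 1) = min(23, 6) = 6.
Compute A + B mod 23 directly:
a = 4: 4+3=7, 4+17=21, 4+22=3
a = 14: 14+3=17, 14+17=8, 14+22=13
a = 15: 15+3=18, 15+17=9, 15+22=14
a = 21: 21+3=1, 21+17=15, 21+22=20
A + B = {1, 3, 7, 8, 9, 13, 14, 15, 17, 18, 20, 21}, so |A + B| = 12.
Verify: 12 ≥ 6? Yes ✓.

CD lower bound = 6, actual |A + B| = 12.


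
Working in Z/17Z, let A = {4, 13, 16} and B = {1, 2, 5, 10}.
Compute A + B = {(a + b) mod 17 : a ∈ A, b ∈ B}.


Work in Z/17Z: reduce every sum a + b modulo 17.
Enumerate all 12 pairs:
a = 4: 4+1=5, 4+2=6, 4+5=9, 4+10=14
a = 13: 13+1=14, 13+2=15, 13+5=1, 13+10=6
a = 16: 16+1=0, 16+2=1, 16+5=4, 16+10=9
Distinct residues collected: {0, 1, 4, 5, 6, 9, 14, 15}
|A + B| = 8 (out of 17 total residues).

A + B = {0, 1, 4, 5, 6, 9, 14, 15}


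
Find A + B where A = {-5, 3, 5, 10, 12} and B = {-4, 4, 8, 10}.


A + B = {a + b : a ∈ A, b ∈ B}.
Enumerate all |A|·|B| = 5·4 = 20 pairs (a, b) and collect distinct sums.
a = -5: -5+-4=-9, -5+4=-1, -5+8=3, -5+10=5
a = 3: 3+-4=-1, 3+4=7, 3+8=11, 3+10=13
a = 5: 5+-4=1, 5+4=9, 5+8=13, 5+10=15
a = 10: 10+-4=6, 10+4=14, 10+8=18, 10+10=20
a = 12: 12+-4=8, 12+4=16, 12+8=20, 12+10=22
Collecting distinct sums: A + B = {-9, -1, 1, 3, 5, 6, 7, 8, 9, 11, 13, 14, 15, 16, 18, 20, 22}
|A + B| = 17

A + B = {-9, -1, 1, 3, 5, 6, 7, 8, 9, 11, 13, 14, 15, 16, 18, 20, 22}


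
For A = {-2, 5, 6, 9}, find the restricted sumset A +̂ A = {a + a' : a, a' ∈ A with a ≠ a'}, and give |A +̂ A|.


Restricted sumset: A +̂ A = {a + a' : a ∈ A, a' ∈ A, a ≠ a'}.
Equivalently, take A + A and drop any sum 2a that is achievable ONLY as a + a for a ∈ A (i.e. sums representable only with equal summands).
Enumerate pairs (a, a') with a < a' (symmetric, so each unordered pair gives one sum; this covers all a ≠ a'):
  -2 + 5 = 3
  -2 + 6 = 4
  -2 + 9 = 7
  5 + 6 = 11
  5 + 9 = 14
  6 + 9 = 15
Collected distinct sums: {3, 4, 7, 11, 14, 15}
|A +̂ A| = 6
(Reference bound: |A +̂ A| ≥ 2|A| - 3 for |A| ≥ 2, with |A| = 4 giving ≥ 5.)

|A +̂ A| = 6


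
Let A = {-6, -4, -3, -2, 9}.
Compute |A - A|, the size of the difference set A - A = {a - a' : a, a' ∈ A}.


A - A = {a - a' : a, a' ∈ A}; |A| = 5.
Bounds: 2|A|-1 ≤ |A - A| ≤ |A|² - |A| + 1, i.e. 9 ≤ |A - A| ≤ 21.
Note: 0 ∈ A - A always (from a - a). The set is symmetric: if d ∈ A - A then -d ∈ A - A.
Enumerate nonzero differences d = a - a' with a > a' (then include -d):
Positive differences: {1, 2, 3, 4, 11, 12, 13, 15}
Full difference set: {0} ∪ (positive diffs) ∪ (negative diffs).
|A - A| = 1 + 2·8 = 17 (matches direct enumeration: 17).

|A - A| = 17


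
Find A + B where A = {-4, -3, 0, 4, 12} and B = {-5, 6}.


A + B = {a + b : a ∈ A, b ∈ B}.
Enumerate all |A|·|B| = 5·2 = 10 pairs (a, b) and collect distinct sums.
a = -4: -4+-5=-9, -4+6=2
a = -3: -3+-5=-8, -3+6=3
a = 0: 0+-5=-5, 0+6=6
a = 4: 4+-5=-1, 4+6=10
a = 12: 12+-5=7, 12+6=18
Collecting distinct sums: A + B = {-9, -8, -5, -1, 2, 3, 6, 7, 10, 18}
|A + B| = 10

A + B = {-9, -8, -5, -1, 2, 3, 6, 7, 10, 18}


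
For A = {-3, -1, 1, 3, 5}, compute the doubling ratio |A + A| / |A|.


|A| = 5.
Compute A + A by enumerating all 25 pairs.
A + A = {-6, -4, -2, 0, 2, 4, 6, 8, 10}, so |A + A| = 9.
K = |A + A| / |A| = 9/5 (already in lowest terms) ≈ 1.8000.
Reference: AP of size 5 gives K = 9/5 ≈ 1.8000; a fully generic set of size 5 gives K ≈ 3.0000.

|A| = 5, |A + A| = 9, K = 9/5.


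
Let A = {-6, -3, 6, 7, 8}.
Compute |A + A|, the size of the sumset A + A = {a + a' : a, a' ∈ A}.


A + A = {a + a' : a, a' ∈ A}; |A| = 5.
General bounds: 2|A| - 1 ≤ |A + A| ≤ |A|(|A|+1)/2, i.e. 9 ≤ |A + A| ≤ 15.
Lower bound 2|A|-1 is attained iff A is an arithmetic progression.
Enumerate sums a + a' for a ≤ a' (symmetric, so this suffices):
a = -6: -6+-6=-12, -6+-3=-9, -6+6=0, -6+7=1, -6+8=2
a = -3: -3+-3=-6, -3+6=3, -3+7=4, -3+8=5
a = 6: 6+6=12, 6+7=13, 6+8=14
a = 7: 7+7=14, 7+8=15
a = 8: 8+8=16
Distinct sums: {-12, -9, -6, 0, 1, 2, 3, 4, 5, 12, 13, 14, 15, 16}
|A + A| = 14

|A + A| = 14


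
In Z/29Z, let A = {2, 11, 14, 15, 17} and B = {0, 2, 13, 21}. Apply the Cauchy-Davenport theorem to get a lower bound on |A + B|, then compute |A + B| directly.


Cauchy-Davenport: |A + B| ≥ min(p, |A| + |B| - 1) for A, B nonempty in Z/pZ.
|A| = 5, |B| = 4, p = 29.
CD lower bound = min(29, 5 + 4 - 1) = min(29, 8) = 8.
Compute A + B mod 29 directly:
a = 2: 2+0=2, 2+2=4, 2+13=15, 2+21=23
a = 11: 11+0=11, 11+2=13, 11+13=24, 11+21=3
a = 14: 14+0=14, 14+2=16, 14+13=27, 14+21=6
a = 15: 15+0=15, 15+2=17, 15+13=28, 15+21=7
a = 17: 17+0=17, 17+2=19, 17+13=1, 17+21=9
A + B = {1, 2, 3, 4, 6, 7, 9, 11, 13, 14, 15, 16, 17, 19, 23, 24, 27, 28}, so |A + B| = 18.
Verify: 18 ≥ 8? Yes ✓.

CD lower bound = 8, actual |A + B| = 18.


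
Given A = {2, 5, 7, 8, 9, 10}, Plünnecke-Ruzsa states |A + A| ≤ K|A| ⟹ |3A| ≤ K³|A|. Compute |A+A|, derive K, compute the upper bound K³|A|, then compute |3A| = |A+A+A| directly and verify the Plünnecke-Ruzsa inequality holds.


|A| = 6.
Step 1: Compute A + A by enumerating all 36 pairs.
A + A = {4, 7, 9, 10, 11, 12, 13, 14, 15, 16, 17, 18, 19, 20}, so |A + A| = 14.
Step 2: Doubling constant K = |A + A|/|A| = 14/6 = 14/6 ≈ 2.3333.
Step 3: Plünnecke-Ruzsa gives |3A| ≤ K³·|A| = (2.3333)³ · 6 ≈ 76.2222.
Step 4: Compute 3A = A + A + A directly by enumerating all triples (a,b,c) ∈ A³; |3A| = 22.
Step 5: Check 22 ≤ 76.2222? Yes ✓.

K = 14/6, Plünnecke-Ruzsa bound K³|A| ≈ 76.2222, |3A| = 22, inequality holds.


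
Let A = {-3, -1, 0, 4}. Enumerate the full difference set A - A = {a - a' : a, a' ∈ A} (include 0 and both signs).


A - A = {a - a' : a, a' ∈ A}.
Compute a - a' for each ordered pair (a, a'):
a = -3: -3--3=0, -3--1=-2, -3-0=-3, -3-4=-7
a = -1: -1--3=2, -1--1=0, -1-0=-1, -1-4=-5
a = 0: 0--3=3, 0--1=1, 0-0=0, 0-4=-4
a = 4: 4--3=7, 4--1=5, 4-0=4, 4-4=0
Collecting distinct values (and noting 0 appears from a-a):
A - A = {-7, -5, -4, -3, -2, -1, 0, 1, 2, 3, 4, 5, 7}
|A - A| = 13

A - A = {-7, -5, -4, -3, -2, -1, 0, 1, 2, 3, 4, 5, 7}


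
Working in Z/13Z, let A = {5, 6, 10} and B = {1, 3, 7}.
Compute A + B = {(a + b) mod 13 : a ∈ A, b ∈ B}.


Work in Z/13Z: reduce every sum a + b modulo 13.
Enumerate all 9 pairs:
a = 5: 5+1=6, 5+3=8, 5+7=12
a = 6: 6+1=7, 6+3=9, 6+7=0
a = 10: 10+1=11, 10+3=0, 10+7=4
Distinct residues collected: {0, 4, 6, 7, 8, 9, 11, 12}
|A + B| = 8 (out of 13 total residues).

A + B = {0, 4, 6, 7, 8, 9, 11, 12}


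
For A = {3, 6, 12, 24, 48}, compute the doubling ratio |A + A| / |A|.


|A| = 5.
Compute A + A by enumerating all 25 pairs.
A + A = {6, 9, 12, 15, 18, 24, 27, 30, 36, 48, 51, 54, 60, 72, 96}, so |A + A| = 15.
K = |A + A| / |A| = 15/5 = 3/1 ≈ 3.0000.
Reference: AP of size 5 gives K = 9/5 ≈ 1.8000; a fully generic set of size 5 gives K ≈ 3.0000.

|A| = 5, |A + A| = 15, K = 15/5 = 3/1.


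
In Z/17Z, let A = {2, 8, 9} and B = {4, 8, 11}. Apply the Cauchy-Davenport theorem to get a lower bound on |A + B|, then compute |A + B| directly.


Cauchy-Davenport: |A + B| ≥ min(p, |A| + |B| - 1) for A, B nonempty in Z/pZ.
|A| = 3, |B| = 3, p = 17.
CD lower bound = min(17, 3 + 3 - 1) = min(17, 5) = 5.
Compute A + B mod 17 directly:
a = 2: 2+4=6, 2+8=10, 2+11=13
a = 8: 8+4=12, 8+8=16, 8+11=2
a = 9: 9+4=13, 9+8=0, 9+11=3
A + B = {0, 2, 3, 6, 10, 12, 13, 16}, so |A + B| = 8.
Verify: 8 ≥ 5? Yes ✓.

CD lower bound = 5, actual |A + B| = 8.


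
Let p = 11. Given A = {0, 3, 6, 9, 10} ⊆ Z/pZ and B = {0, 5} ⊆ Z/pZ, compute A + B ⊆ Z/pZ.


Work in Z/11Z: reduce every sum a + b modulo 11.
Enumerate all 10 pairs:
a = 0: 0+0=0, 0+5=5
a = 3: 3+0=3, 3+5=8
a = 6: 6+0=6, 6+5=0
a = 9: 9+0=9, 9+5=3
a = 10: 10+0=10, 10+5=4
Distinct residues collected: {0, 3, 4, 5, 6, 8, 9, 10}
|A + B| = 8 (out of 11 total residues).

A + B = {0, 3, 4, 5, 6, 8, 9, 10}


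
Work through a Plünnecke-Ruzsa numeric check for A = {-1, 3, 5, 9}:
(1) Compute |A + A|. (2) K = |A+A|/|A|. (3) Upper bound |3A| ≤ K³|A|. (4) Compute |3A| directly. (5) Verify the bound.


|A| = 4.
Step 1: Compute A + A by enumerating all 16 pairs.
A + A = {-2, 2, 4, 6, 8, 10, 12, 14, 18}, so |A + A| = 9.
Step 2: Doubling constant K = |A + A|/|A| = 9/4 = 9/4 ≈ 2.2500.
Step 3: Plünnecke-Ruzsa gives |3A| ≤ K³·|A| = (2.2500)³ · 4 ≈ 45.5625.
Step 4: Compute 3A = A + A + A directly by enumerating all triples (a,b,c) ∈ A³; |3A| = 14.
Step 5: Check 14 ≤ 45.5625? Yes ✓.

K = 9/4, Plünnecke-Ruzsa bound K³|A| ≈ 45.5625, |3A| = 14, inequality holds.


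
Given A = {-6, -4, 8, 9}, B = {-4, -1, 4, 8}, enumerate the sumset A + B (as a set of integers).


A + B = {a + b : a ∈ A, b ∈ B}.
Enumerate all |A|·|B| = 4·4 = 16 pairs (a, b) and collect distinct sums.
a = -6: -6+-4=-10, -6+-1=-7, -6+4=-2, -6+8=2
a = -4: -4+-4=-8, -4+-1=-5, -4+4=0, -4+8=4
a = 8: 8+-4=4, 8+-1=7, 8+4=12, 8+8=16
a = 9: 9+-4=5, 9+-1=8, 9+4=13, 9+8=17
Collecting distinct sums: A + B = {-10, -8, -7, -5, -2, 0, 2, 4, 5, 7, 8, 12, 13, 16, 17}
|A + B| = 15

A + B = {-10, -8, -7, -5, -2, 0, 2, 4, 5, 7, 8, 12, 13, 16, 17}


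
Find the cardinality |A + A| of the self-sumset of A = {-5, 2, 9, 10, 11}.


A + A = {a + a' : a, a' ∈ A}; |A| = 5.
General bounds: 2|A| - 1 ≤ |A + A| ≤ |A|(|A|+1)/2, i.e. 9 ≤ |A + A| ≤ 15.
Lower bound 2|A|-1 is attained iff A is an arithmetic progression.
Enumerate sums a + a' for a ≤ a' (symmetric, so this suffices):
a = -5: -5+-5=-10, -5+2=-3, -5+9=4, -5+10=5, -5+11=6
a = 2: 2+2=4, 2+9=11, 2+10=12, 2+11=13
a = 9: 9+9=18, 9+10=19, 9+11=20
a = 10: 10+10=20, 10+11=21
a = 11: 11+11=22
Distinct sums: {-10, -3, 4, 5, 6, 11, 12, 13, 18, 19, 20, 21, 22}
|A + A| = 13

|A + A| = 13


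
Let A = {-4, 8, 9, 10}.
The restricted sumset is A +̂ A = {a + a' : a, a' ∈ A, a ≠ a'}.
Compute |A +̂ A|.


Restricted sumset: A +̂ A = {a + a' : a ∈ A, a' ∈ A, a ≠ a'}.
Equivalently, take A + A and drop any sum 2a that is achievable ONLY as a + a for a ∈ A (i.e. sums representable only with equal summands).
Enumerate pairs (a, a') with a < a' (symmetric, so each unordered pair gives one sum; this covers all a ≠ a'):
  -4 + 8 = 4
  -4 + 9 = 5
  -4 + 10 = 6
  8 + 9 = 17
  8 + 10 = 18
  9 + 10 = 19
Collected distinct sums: {4, 5, 6, 17, 18, 19}
|A +̂ A| = 6
(Reference bound: |A +̂ A| ≥ 2|A| - 3 for |A| ≥ 2, with |A| = 4 giving ≥ 5.)

|A +̂ A| = 6
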